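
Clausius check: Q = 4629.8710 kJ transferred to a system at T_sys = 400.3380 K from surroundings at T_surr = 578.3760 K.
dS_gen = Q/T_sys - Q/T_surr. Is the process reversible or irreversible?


dS_sys = 4629.8710/400.3380 = 11.5649 kJ/K
dS_surr = -4629.8710/578.3760 = -8.0050 kJ/K
dS_gen = 11.5649 - 8.0050 = 3.5600 kJ/K (irreversible)

dS_gen = 3.5600 kJ/K, irreversible


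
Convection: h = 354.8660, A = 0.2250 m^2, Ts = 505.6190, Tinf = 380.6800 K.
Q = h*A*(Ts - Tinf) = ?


dT = 124.9390 K
Q = 354.8660 * 0.2250 * 124.9390 = 9975.7357 W

9975.7357 W


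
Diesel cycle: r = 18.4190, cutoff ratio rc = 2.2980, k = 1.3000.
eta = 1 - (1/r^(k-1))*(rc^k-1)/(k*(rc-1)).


r^(k-1) = 2.3965
rc^k = 2.9495
eta = 0.5179 = 51.7902%

51.7902%


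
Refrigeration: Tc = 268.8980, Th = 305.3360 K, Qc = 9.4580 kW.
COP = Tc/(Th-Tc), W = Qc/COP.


COP = 268.8980 / 36.4380 = 7.3796
W = 9.4580 / 7.3796 = 1.2816 kW

COP = 7.3796, W = 1.2816 kW


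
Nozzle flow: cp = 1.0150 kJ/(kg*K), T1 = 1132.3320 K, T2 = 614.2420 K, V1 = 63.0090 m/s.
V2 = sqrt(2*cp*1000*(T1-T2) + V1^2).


dT = 518.0900 K
2*cp*1000*dT = 1051722.7000
V1^2 = 3970.1341
V2 = sqrt(1055692.8341) = 1027.4691 m/s

1027.4691 m/s


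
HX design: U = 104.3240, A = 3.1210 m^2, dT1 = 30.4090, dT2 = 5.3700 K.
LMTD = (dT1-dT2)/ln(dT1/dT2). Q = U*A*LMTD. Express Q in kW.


LMTD = 14.4408 K
Q = 104.3240 * 3.1210 * 14.4408 = 4701.8444 W = 4.7018 kW

4.7018 kW


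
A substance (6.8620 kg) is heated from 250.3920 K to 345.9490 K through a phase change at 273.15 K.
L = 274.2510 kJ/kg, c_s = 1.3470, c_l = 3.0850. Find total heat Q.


Q1 (sensible, solid) = 6.8620 * 1.3470 * 22.7580 = 210.3548 kJ
Q2 (latent) = 6.8620 * 274.2510 = 1881.9104 kJ
Q3 (sensible, liquid) = 6.8620 * 3.0850 * 72.7990 = 1541.1017 kJ
Q_total = 3633.3668 kJ

3633.3668 kJ


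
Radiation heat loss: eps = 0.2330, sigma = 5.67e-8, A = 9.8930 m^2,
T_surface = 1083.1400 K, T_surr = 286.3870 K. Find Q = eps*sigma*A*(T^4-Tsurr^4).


T^4 = 1.3764e+12
Tsurr^4 = 6.7269e+09
Q = 0.2330 * 5.67e-8 * 9.8930 * 1.3697e+12 = 179010.1297 W

179010.1297 W


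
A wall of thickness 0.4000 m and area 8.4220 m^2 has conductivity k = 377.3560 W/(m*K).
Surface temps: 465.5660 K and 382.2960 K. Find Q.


dT = 83.2700 K
Q = 377.3560 * 8.4220 * 83.2700 / 0.4000 = 661599.3504 W

661599.3504 W


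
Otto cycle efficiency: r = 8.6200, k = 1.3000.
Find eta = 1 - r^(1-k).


r^(k-1) = 1.9083
eta = 1 - 1/1.9083 = 0.4760 = 47.5980%

47.5980%


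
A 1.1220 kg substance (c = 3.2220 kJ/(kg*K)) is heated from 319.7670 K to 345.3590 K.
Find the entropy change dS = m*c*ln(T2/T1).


T2/T1 = 1.0800
ln(T2/T1) = 0.0770
dS = 1.1220 * 3.2220 * 0.0770 = 0.2783 kJ/K

0.2783 kJ/K


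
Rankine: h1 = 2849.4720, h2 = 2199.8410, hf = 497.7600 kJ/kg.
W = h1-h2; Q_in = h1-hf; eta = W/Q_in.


W = 649.6310 kJ/kg
Q_in = 2351.7120 kJ/kg
eta = 0.2762 = 27.6237%

eta = 27.6237%


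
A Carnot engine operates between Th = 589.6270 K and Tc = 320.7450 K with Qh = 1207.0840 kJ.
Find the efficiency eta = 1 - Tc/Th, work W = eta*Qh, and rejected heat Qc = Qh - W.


eta = 1 - 320.7450/589.6270 = 0.4560
W = 0.4560 * 1207.0840 = 550.4551 kJ
Qc = 1207.0840 - 550.4551 = 656.6289 kJ

eta = 45.6021%, W = 550.4551 kJ, Qc = 656.6289 kJ


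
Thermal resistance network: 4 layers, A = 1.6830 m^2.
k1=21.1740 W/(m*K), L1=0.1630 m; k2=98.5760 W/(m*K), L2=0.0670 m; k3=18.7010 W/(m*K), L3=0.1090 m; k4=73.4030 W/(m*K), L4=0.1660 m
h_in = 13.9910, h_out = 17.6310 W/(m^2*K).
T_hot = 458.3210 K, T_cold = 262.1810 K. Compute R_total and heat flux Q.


R_conv_in = 1/(13.9910*1.6830) = 0.0425
R_1 = 0.1630/(21.1740*1.6830) = 0.0046
R_2 = 0.0670/(98.5760*1.6830) = 0.0004
R_3 = 0.1090/(18.7010*1.6830) = 0.0035
R_4 = 0.1660/(73.4030*1.6830) = 0.0013
R_conv_out = 1/(17.6310*1.6830) = 0.0337
R_total = 0.0860 K/W
Q = 196.1400 / 0.0860 = 2281.9171 W

R_total = 0.0860 K/W, Q = 2281.9171 W


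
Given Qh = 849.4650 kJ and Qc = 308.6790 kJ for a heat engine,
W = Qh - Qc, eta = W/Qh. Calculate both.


W = 849.4650 - 308.6790 = 540.7860 kJ
eta = 540.7860 / 849.4650 = 0.6366 = 63.6620%

W = 540.7860 kJ, eta = 63.6620%


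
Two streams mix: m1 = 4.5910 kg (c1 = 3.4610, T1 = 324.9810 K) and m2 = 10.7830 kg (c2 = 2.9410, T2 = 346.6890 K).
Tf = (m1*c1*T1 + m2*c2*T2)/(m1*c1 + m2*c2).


num = 16158.2496
den = 47.6023
Tf = 339.4430 K

339.4430 K


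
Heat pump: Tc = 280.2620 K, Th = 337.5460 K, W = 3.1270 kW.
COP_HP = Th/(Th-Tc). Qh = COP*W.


COP = 337.5460 / 57.2840 = 5.8925
Qh = 5.8925 * 3.1270 = 18.4258 kW

COP = 5.8925, Qh = 18.4258 kW


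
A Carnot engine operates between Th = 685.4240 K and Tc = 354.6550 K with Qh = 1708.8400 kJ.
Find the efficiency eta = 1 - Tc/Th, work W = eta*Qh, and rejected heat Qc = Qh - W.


eta = 1 - 354.6550/685.4240 = 0.4826
W = 0.4826 * 1708.8400 = 824.6447 kJ
Qc = 1708.8400 - 824.6447 = 884.1953 kJ

eta = 48.2576%, W = 824.6447 kJ, Qc = 884.1953 kJ


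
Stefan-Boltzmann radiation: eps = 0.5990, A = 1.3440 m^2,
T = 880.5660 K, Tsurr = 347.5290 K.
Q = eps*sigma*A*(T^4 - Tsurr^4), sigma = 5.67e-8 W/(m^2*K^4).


T^4 = 6.0124e+11
Tsurr^4 = 1.4587e+10
Q = 0.5990 * 5.67e-8 * 1.3440 * 5.8665e+11 = 26778.7481 W

26778.7481 W


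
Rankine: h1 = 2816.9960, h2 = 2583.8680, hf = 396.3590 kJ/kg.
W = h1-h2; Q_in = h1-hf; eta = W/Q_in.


W = 233.1280 kJ/kg
Q_in = 2420.6370 kJ/kg
eta = 0.0963 = 9.6309%

eta = 9.6309%


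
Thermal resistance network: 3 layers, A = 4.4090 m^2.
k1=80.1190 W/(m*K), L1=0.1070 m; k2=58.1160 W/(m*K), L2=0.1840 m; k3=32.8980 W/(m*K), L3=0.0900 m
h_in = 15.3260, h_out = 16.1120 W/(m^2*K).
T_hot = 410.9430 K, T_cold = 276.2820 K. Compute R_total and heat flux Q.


R_conv_in = 1/(15.3260*4.4090) = 0.0148
R_1 = 0.1070/(80.1190*4.4090) = 0.0003
R_2 = 0.1840/(58.1160*4.4090) = 0.0007
R_3 = 0.0900/(32.8980*4.4090) = 0.0006
R_conv_out = 1/(16.1120*4.4090) = 0.0141
R_total = 0.0305 K/W
Q = 134.6610 / 0.0305 = 4412.5894 W

R_total = 0.0305 K/W, Q = 4412.5894 W


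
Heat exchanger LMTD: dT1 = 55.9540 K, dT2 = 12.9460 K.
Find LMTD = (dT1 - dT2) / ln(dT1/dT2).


dT1/dT2 = 4.3221
ln(dT1/dT2) = 1.4637
LMTD = 43.0080 / 1.4637 = 29.3822 K

29.3822 K


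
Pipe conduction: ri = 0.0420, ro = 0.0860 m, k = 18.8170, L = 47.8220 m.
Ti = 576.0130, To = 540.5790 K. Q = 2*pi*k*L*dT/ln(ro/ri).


dT = 35.4340 K
ln(ro/ri) = 0.7167
Q = 2*pi*18.8170*47.8220*35.4340 / 0.7167 = 279546.6494 W

279546.6494 W


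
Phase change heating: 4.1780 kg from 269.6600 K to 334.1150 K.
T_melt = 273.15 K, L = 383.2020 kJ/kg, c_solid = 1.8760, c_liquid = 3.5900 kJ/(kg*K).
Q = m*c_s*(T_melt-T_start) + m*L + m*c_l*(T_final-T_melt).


Q1 (sensible, solid) = 4.1780 * 1.8760 * 3.4900 = 27.3544 kJ
Q2 (latent) = 4.1780 * 383.2020 = 1601.0180 kJ
Q3 (sensible, liquid) = 4.1780 * 3.5900 * 60.9650 = 914.4153 kJ
Q_total = 2542.7876 kJ

2542.7876 kJ


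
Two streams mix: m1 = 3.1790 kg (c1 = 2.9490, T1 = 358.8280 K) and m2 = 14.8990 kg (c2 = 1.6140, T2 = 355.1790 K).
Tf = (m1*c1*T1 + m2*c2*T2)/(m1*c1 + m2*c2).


num = 11904.9507
den = 33.4219
Tf = 356.2025 K

356.2025 K


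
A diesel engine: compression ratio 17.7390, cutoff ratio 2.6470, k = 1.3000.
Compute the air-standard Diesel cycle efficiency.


r^(k-1) = 2.3696
rc^k = 3.5447
eta = 0.4984 = 49.8441%

49.8441%


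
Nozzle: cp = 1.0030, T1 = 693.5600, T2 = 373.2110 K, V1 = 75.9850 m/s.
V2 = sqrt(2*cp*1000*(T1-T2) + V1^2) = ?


dT = 320.3490 K
2*cp*1000*dT = 642620.0940
V1^2 = 5773.7202
V2 = sqrt(648393.8142) = 805.2290 m/s

805.2290 m/s


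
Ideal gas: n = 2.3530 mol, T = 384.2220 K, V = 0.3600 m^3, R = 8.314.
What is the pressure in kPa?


P = nRT/V = 2.3530 * 8.314 * 384.2220 / 0.3600
= 7516.4743 / 0.3600 = 20879.0952 Pa = 20.8791 kPa

20.8791 kPa


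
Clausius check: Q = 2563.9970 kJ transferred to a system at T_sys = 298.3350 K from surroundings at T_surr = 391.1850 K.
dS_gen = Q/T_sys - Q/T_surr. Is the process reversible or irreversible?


dS_sys = 2563.9970/298.3350 = 8.5944 kJ/K
dS_surr = -2563.9970/391.1850 = -6.5544 kJ/K
dS_gen = 8.5944 - 6.5544 = 2.0399 kJ/K (irreversible)

dS_gen = 2.0399 kJ/K, irreversible


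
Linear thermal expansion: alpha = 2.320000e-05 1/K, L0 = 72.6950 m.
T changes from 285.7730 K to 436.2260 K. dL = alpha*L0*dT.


dT = 150.4530 K
dL = 2.320000e-05 * 72.6950 * 150.4530 = 0.253743 m
L_final = 72.948743 m

dL = 0.253743 m


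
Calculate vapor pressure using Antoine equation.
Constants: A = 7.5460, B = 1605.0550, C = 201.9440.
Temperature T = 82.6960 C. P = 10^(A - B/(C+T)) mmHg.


C+T = 284.6400
B/(C+T) = 5.6389
log10(P) = 7.5460 - 5.6389 = 1.9071
P = 10^1.9071 = 80.7431 mmHg

80.7431 mmHg


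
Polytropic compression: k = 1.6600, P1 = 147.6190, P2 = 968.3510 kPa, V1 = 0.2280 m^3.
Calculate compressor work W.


(k-1)/k = 0.3976
(P2/P1)^exp = 2.1125
W = 2.5152 * 147.6190 * 0.2280 * (2.1125 - 1) = 94.1726 kJ

94.1726 kJ


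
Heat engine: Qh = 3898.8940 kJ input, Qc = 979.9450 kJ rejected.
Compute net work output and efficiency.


W = 3898.8940 - 979.9450 = 2918.9490 kJ
eta = 2918.9490 / 3898.8940 = 0.7487 = 74.8661%

W = 2918.9490 kJ, eta = 74.8661%


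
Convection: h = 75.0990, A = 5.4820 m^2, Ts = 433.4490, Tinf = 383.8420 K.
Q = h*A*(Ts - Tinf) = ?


dT = 49.6070 K
Q = 75.0990 * 5.4820 * 49.6070 = 20422.8407 W

20422.8407 W


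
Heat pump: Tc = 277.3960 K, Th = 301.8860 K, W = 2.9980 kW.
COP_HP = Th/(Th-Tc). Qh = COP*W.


COP = 301.8860 / 24.4900 = 12.3269
Qh = 12.3269 * 2.9980 = 36.9561 kW

COP = 12.3269, Qh = 36.9561 kW


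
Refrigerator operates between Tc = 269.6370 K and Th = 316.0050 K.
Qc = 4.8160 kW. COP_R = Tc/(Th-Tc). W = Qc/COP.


COP = 269.6370 / 46.3680 = 5.8152
W = 4.8160 / 5.8152 = 0.8282 kW

COP = 5.8152, W = 0.8282 kW


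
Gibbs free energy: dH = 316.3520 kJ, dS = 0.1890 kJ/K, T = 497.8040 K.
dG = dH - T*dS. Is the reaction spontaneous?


T*dS = 497.8040 * 0.1890 = 94.0850 kJ
dG = 316.3520 - 94.0850 = 222.2670 kJ (non-spontaneous)

dG = 222.2670 kJ, non-spontaneous


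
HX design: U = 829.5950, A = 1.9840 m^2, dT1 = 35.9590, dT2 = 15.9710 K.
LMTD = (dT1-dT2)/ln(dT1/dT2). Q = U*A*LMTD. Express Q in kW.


LMTD = 24.6277 K
Q = 829.5950 * 1.9840 * 24.6277 = 40535.2182 W = 40.5352 kW

40.5352 kW


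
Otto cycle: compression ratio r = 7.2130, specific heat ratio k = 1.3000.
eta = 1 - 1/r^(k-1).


r^(k-1) = 1.8090
eta = 1 - 1/1.8090 = 0.4472 = 44.7204%

44.7204%


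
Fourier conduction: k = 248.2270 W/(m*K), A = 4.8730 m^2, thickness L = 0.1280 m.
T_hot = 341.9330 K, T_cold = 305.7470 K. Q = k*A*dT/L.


dT = 36.1860 K
Q = 248.2270 * 4.8730 * 36.1860 / 0.1280 = 341960.5754 W

341960.5754 W


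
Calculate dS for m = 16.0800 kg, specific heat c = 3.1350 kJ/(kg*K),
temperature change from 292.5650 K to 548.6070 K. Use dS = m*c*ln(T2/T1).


T2/T1 = 1.8752
ln(T2/T1) = 0.6287
dS = 16.0800 * 3.1350 * 0.6287 = 31.6930 kJ/K

31.6930 kJ/K


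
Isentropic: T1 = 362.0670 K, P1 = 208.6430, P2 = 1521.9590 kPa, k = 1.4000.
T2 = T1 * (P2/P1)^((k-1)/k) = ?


(k-1)/k = 0.2857
(P2/P1)^exp = 1.7643
T2 = 362.0670 * 1.7643 = 638.7930 K

638.7930 K


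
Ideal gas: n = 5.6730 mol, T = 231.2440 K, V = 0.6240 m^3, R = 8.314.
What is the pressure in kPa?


P = nRT/V = 5.6730 * 8.314 * 231.2440 / 0.6240
= 10906.6977 / 0.6240 = 17478.6822 Pa = 17.4787 kPa

17.4787 kPa


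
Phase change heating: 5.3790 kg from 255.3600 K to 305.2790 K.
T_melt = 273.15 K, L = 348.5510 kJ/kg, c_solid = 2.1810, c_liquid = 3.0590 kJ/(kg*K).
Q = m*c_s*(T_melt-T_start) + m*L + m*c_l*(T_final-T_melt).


Q1 (sensible, solid) = 5.3790 * 2.1810 * 17.7900 = 208.7051 kJ
Q2 (latent) = 5.3790 * 348.5510 = 1874.8558 kJ
Q3 (sensible, liquid) = 5.3790 * 3.0590 * 32.1290 = 528.6622 kJ
Q_total = 2612.2231 kJ

2612.2231 kJ


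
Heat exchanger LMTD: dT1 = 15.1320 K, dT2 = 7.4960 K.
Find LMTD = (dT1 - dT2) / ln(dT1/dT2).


dT1/dT2 = 2.0187
ln(dT1/dT2) = 0.7024
LMTD = 7.6360 / 0.7024 = 10.8706 K

10.8706 K


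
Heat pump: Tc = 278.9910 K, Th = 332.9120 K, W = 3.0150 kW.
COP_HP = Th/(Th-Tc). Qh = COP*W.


COP = 332.9120 / 53.9210 = 6.1741
Qh = 6.1741 * 3.0150 = 18.6148 kW

COP = 6.1741, Qh = 18.6148 kW


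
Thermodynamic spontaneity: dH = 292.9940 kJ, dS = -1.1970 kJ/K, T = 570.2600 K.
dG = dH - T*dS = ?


T*dS = 570.2600 * -1.1970 = -682.6012 kJ
dG = 292.9940 + 682.6012 = 975.5952 kJ (non-spontaneous)

dG = 975.5952 kJ, non-spontaneous


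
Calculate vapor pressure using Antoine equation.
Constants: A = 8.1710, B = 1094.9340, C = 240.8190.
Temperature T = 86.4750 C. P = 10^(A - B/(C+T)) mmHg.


C+T = 327.2940
B/(C+T) = 3.3454
log10(P) = 8.1710 - 3.3454 = 4.8256
P = 10^4.8256 = 66924.6002 mmHg

66924.6002 mmHg


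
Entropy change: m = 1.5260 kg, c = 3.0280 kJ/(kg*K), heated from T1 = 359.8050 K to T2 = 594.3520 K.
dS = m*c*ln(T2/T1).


T2/T1 = 1.6519
ln(T2/T1) = 0.5019
dS = 1.5260 * 3.0280 * 0.5019 = 2.3192 kJ/K

2.3192 kJ/K


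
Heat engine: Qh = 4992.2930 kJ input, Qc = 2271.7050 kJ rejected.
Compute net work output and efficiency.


W = 4992.2930 - 2271.7050 = 2720.5880 kJ
eta = 2720.5880 / 4992.2930 = 0.5450 = 54.4958%

W = 2720.5880 kJ, eta = 54.4958%


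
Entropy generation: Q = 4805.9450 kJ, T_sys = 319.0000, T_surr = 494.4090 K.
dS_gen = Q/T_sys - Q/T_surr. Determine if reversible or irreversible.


dS_sys = 4805.9450/319.0000 = 15.0657 kJ/K
dS_surr = -4805.9450/494.4090 = -9.7206 kJ/K
dS_gen = 15.0657 - 9.7206 = 5.3451 kJ/K (irreversible)

dS_gen = 5.3451 kJ/K, irreversible


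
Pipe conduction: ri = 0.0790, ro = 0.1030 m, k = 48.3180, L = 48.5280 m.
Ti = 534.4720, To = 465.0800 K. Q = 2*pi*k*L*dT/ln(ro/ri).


dT = 69.3920 K
ln(ro/ri) = 0.2653
Q = 2*pi*48.3180*48.5280*69.3920 / 0.2653 = 3853756.2970 W

3853756.2970 W


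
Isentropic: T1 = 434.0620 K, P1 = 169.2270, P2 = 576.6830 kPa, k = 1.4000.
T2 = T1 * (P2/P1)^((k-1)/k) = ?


(k-1)/k = 0.2857
(P2/P1)^exp = 1.4195
T2 = 434.0620 * 1.4195 = 616.1484 K

616.1484 K


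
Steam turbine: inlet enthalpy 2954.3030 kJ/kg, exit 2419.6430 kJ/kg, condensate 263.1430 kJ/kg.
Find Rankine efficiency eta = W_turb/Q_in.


W = 534.6600 kJ/kg
Q_in = 2691.1600 kJ/kg
eta = 0.1987 = 19.8673%

eta = 19.8673%


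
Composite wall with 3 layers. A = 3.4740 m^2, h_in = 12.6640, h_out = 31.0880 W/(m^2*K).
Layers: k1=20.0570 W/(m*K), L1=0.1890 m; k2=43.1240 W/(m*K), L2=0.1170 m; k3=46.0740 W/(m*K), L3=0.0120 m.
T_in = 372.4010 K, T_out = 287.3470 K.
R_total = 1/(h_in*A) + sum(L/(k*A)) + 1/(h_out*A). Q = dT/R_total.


R_conv_in = 1/(12.6640*3.4740) = 0.0227
R_1 = 0.1890/(20.0570*3.4740) = 0.0027
R_2 = 0.1170/(43.1240*3.4740) = 0.0008
R_3 = 0.0120/(46.0740*3.4740) = 7.4971e-05
R_conv_out = 1/(31.0880*3.4740) = 0.0093
R_total = 0.0356 K/W
Q = 85.0540 / 0.0356 = 2391.9996 W

R_total = 0.0356 K/W, Q = 2391.9996 W


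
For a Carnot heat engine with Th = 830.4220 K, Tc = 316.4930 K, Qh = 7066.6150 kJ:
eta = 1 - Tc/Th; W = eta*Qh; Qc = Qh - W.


eta = 1 - 316.4930/830.4220 = 0.6189
W = 0.6189 * 7066.6150 = 4373.3648 kJ
Qc = 7066.6150 - 4373.3648 = 2693.2502 kJ

eta = 61.8877%, W = 4373.3648 kJ, Qc = 2693.2502 kJ


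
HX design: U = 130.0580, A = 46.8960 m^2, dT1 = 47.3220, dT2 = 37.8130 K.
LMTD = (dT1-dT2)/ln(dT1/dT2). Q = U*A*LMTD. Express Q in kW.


LMTD = 42.3899 K
Q = 130.0580 * 46.8960 * 42.3899 = 258544.4288 W = 258.5444 kW

258.5444 kW


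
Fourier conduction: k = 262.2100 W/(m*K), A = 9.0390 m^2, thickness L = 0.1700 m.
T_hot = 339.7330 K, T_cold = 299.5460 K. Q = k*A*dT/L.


dT = 40.1870 K
Q = 262.2100 * 9.0390 * 40.1870 / 0.1700 = 560281.5255 W

560281.5255 W


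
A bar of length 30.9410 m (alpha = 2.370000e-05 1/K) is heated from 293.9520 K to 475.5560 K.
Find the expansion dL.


dT = 181.6040 K
dL = 2.370000e-05 * 30.9410 * 181.6040 = 0.133171 m
L_final = 31.074171 m

dL = 0.133171 m


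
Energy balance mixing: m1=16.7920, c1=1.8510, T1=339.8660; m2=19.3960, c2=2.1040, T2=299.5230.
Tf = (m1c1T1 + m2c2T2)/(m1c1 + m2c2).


num = 22787.0015
den = 71.8912
Tf = 316.9652 K

316.9652 K


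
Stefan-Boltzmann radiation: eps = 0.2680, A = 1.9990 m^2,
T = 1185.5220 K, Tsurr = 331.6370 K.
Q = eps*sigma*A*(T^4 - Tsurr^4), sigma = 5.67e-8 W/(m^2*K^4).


T^4 = 1.9753e+12
Tsurr^4 = 1.2096e+10
Q = 0.2680 * 5.67e-8 * 1.9990 * 1.9632e+12 = 59635.0318 W

59635.0318 W


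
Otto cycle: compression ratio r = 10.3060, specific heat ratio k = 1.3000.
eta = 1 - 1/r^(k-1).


r^(k-1) = 2.0134
eta = 1 - 1/2.0134 = 0.5033 = 50.3324%

50.3324%


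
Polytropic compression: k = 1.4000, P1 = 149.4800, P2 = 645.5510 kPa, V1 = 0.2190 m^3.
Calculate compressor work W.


(k-1)/k = 0.2857
(P2/P1)^exp = 1.5189
W = 3.5000 * 149.4800 * 0.2190 * (1.5189 - 1) = 59.4532 kJ

59.4532 kJ


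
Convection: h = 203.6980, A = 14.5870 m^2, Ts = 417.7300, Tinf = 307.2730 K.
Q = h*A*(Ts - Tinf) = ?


dT = 110.4570 K
Q = 203.6980 * 14.5870 * 110.4570 = 328205.6035 W

328205.6035 W


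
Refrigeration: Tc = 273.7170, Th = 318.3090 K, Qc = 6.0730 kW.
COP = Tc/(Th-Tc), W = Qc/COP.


COP = 273.7170 / 44.5920 = 6.1383
W = 6.0730 / 6.1383 = 0.9894 kW

COP = 6.1383, W = 0.9894 kW


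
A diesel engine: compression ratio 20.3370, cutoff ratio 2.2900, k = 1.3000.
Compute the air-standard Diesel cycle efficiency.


r^(k-1) = 2.4688
rc^k = 2.9362
eta = 0.5323 = 53.2338%

53.2338%


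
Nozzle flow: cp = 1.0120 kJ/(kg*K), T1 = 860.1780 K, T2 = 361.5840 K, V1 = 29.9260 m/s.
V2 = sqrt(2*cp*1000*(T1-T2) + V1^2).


dT = 498.5940 K
2*cp*1000*dT = 1009154.2560
V1^2 = 895.5655
V2 = sqrt(1010049.8215) = 1005.0123 m/s

1005.0123 m/s


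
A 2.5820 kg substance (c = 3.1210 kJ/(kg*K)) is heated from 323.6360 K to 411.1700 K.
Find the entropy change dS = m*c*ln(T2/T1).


T2/T1 = 1.2705
ln(T2/T1) = 0.2394
dS = 2.5820 * 3.1210 * 0.2394 = 1.9291 kJ/K

1.9291 kJ/K


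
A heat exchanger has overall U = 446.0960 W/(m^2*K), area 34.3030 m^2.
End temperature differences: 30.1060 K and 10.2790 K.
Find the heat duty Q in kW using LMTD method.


LMTD = 18.4502 K
Q = 446.0960 * 34.3030 * 18.4502 = 282333.1739 W = 282.3332 kW

282.3332 kW


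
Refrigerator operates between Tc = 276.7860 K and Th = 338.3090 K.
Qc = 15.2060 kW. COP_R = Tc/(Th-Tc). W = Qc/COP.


COP = 276.7860 / 61.5230 = 4.4989
W = 15.2060 / 4.4989 = 3.3799 kW

COP = 4.4989, W = 3.3799 kW


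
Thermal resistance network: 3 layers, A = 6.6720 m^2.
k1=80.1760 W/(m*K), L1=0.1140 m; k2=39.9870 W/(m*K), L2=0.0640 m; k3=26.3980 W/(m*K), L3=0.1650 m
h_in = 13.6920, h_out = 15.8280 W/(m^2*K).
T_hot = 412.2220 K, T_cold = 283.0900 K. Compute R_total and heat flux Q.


R_conv_in = 1/(13.6920*6.6720) = 0.0109
R_1 = 0.1140/(80.1760*6.6720) = 0.0002
R_2 = 0.0640/(39.9870*6.6720) = 0.0002
R_3 = 0.1650/(26.3980*6.6720) = 0.0009
R_conv_out = 1/(15.8280*6.6720) = 0.0095
R_total = 0.0218 K/W
Q = 129.1320 / 0.0218 = 5921.9476 W

R_total = 0.0218 K/W, Q = 5921.9476 W


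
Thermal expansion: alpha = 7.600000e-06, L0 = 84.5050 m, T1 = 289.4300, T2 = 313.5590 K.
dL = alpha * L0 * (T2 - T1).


dT = 24.1290 K
dL = 7.600000e-06 * 84.5050 * 24.1290 = 0.015497 m
L_final = 84.520497 m

dL = 0.015497 m


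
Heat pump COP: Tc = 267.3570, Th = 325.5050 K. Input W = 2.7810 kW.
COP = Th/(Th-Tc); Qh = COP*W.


COP = 325.5050 / 58.1480 = 5.5979
Qh = 5.5979 * 2.7810 = 15.5677 kW

COP = 5.5979, Qh = 15.5677 kW


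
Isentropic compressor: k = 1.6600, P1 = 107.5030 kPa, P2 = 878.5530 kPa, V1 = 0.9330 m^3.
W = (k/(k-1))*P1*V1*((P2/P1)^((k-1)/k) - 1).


(k-1)/k = 0.3976
(P2/P1)^exp = 2.3054
W = 2.5152 * 107.5030 * 0.9330 * (2.3054 - 1) = 329.3061 kJ

329.3061 kJ


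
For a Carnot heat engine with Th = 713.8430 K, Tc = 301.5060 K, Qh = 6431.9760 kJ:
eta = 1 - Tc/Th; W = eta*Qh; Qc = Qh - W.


eta = 1 - 301.5060/713.8430 = 0.5776
W = 0.5776 * 6431.9760 = 3715.3011 kJ
Qc = 6431.9760 - 3715.3011 = 2716.6749 kJ

eta = 57.7630%, W = 3715.3011 kJ, Qc = 2716.6749 kJ


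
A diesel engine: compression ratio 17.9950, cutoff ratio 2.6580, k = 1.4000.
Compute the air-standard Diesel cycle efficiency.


r^(k-1) = 3.1773
rc^k = 3.9299
eta = 0.6027 = 60.2741%

60.2741%


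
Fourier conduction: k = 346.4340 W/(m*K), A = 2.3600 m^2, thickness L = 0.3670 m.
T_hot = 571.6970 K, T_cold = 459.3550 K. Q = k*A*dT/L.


dT = 112.3420 K
Q = 346.4340 * 2.3600 * 112.3420 / 0.3670 = 250269.8874 W

250269.8874 W


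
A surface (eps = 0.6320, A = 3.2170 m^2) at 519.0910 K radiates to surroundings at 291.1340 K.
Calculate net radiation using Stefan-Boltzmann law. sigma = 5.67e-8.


T^4 = 7.2606e+10
Tsurr^4 = 7.1841e+09
Q = 0.6320 * 5.67e-8 * 3.2170 * 6.5422e+10 = 7541.8184 W

7541.8184 W


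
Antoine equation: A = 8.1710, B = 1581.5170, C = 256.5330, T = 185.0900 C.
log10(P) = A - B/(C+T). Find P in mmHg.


C+T = 441.6230
B/(C+T) = 3.5811
log10(P) = 8.1710 - 3.5811 = 4.5899
P = 10^4.5899 = 38891.3243 mmHg

38891.3243 mmHg


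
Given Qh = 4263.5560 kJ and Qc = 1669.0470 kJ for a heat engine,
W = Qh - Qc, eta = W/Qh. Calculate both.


W = 4263.5560 - 1669.0470 = 2594.5090 kJ
eta = 2594.5090 / 4263.5560 = 0.6085 = 60.8532%

W = 2594.5090 kJ, eta = 60.8532%


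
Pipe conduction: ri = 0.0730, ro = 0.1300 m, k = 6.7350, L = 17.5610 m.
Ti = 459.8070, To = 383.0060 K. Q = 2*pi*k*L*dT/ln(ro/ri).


dT = 76.8010 K
ln(ro/ri) = 0.5771
Q = 2*pi*6.7350*17.5610*76.8010 / 0.5771 = 98901.1449 W

98901.1449 W


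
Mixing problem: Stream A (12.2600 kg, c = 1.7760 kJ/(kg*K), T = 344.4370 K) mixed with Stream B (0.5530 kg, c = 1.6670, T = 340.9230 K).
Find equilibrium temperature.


num = 7813.9688
den = 22.6956
Tf = 344.2943 K

344.2943 K


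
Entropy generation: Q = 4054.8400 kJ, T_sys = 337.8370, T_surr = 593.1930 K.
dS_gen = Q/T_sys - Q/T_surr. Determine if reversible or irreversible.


dS_sys = 4054.8400/337.8370 = 12.0024 kJ/K
dS_surr = -4054.8400/593.1930 = -6.8356 kJ/K
dS_gen = 12.0024 - 6.8356 = 5.1667 kJ/K (irreversible)

dS_gen = 5.1667 kJ/K, irreversible


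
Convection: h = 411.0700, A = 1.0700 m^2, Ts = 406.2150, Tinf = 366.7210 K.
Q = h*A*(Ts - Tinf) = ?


dT = 39.4940 K
Q = 411.0700 * 1.0700 * 39.4940 = 17371.2345 W

17371.2345 W


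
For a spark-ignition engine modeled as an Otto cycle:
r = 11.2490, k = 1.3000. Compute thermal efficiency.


r^(k-1) = 2.0670
eta = 1 - 1/2.0670 = 0.5162 = 51.6200%

51.6200%


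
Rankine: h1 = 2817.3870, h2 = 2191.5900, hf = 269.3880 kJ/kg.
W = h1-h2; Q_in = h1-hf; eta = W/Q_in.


W = 625.7970 kJ/kg
Q_in = 2547.9990 kJ/kg
eta = 0.2456 = 24.5603%

eta = 24.5603%


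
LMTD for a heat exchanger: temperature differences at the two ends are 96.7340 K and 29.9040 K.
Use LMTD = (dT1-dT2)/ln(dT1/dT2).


dT1/dT2 = 3.2348
ln(dT1/dT2) = 1.1740
LMTD = 66.8300 / 1.1740 = 56.9264 K

56.9264 K


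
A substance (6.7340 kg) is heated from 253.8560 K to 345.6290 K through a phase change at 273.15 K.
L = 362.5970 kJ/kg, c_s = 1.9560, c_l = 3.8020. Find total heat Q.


Q1 (sensible, solid) = 6.7340 * 1.9560 * 19.2940 = 254.1349 kJ
Q2 (latent) = 6.7340 * 362.5970 = 2441.7282 kJ
Q3 (sensible, liquid) = 6.7340 * 3.8020 * 72.4790 = 1855.6558 kJ
Q_total = 4551.5188 kJ

4551.5188 kJ


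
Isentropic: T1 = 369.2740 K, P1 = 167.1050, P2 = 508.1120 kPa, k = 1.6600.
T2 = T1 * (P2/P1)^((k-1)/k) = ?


(k-1)/k = 0.3976
(P2/P1)^exp = 1.5561
T2 = 369.2740 * 1.5561 = 574.6097 K

574.6097 K


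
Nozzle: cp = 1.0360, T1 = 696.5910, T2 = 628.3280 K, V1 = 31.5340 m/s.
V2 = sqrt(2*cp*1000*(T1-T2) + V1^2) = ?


dT = 68.2630 K
2*cp*1000*dT = 141440.9360
V1^2 = 994.3932
V2 = sqrt(142435.3292) = 377.4061 m/s

377.4061 m/s


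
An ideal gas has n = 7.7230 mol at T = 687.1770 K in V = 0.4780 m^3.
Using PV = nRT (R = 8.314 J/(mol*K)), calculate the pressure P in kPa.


P = nRT/V = 7.7230 * 8.314 * 687.1770 / 0.4780
= 44122.9631 / 0.4780 = 92307.4542 Pa = 92.3075 kPa

92.3075 kPa


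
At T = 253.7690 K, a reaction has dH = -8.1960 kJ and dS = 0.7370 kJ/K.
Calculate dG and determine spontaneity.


T*dS = 253.7690 * 0.7370 = 187.0278 kJ
dG = -8.1960 - 187.0278 = -195.2238 kJ (spontaneous)

dG = -195.2238 kJ, spontaneous


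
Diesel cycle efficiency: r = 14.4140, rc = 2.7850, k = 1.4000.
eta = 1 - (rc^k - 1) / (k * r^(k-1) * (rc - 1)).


r^(k-1) = 2.9075
rc^k = 4.1952
eta = 0.5602 = 56.0234%

56.0234%


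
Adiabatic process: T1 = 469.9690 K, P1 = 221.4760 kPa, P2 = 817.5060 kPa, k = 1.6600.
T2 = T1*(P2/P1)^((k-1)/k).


(k-1)/k = 0.3976
(P2/P1)^exp = 1.6807
T2 = 469.9690 * 1.6807 = 789.8930 K

789.8930 K


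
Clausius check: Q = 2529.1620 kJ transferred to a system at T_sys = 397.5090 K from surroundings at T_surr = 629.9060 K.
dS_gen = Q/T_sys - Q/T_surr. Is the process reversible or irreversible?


dS_sys = 2529.1620/397.5090 = 6.3625 kJ/K
dS_surr = -2529.1620/629.9060 = -4.0151 kJ/K
dS_gen = 6.3625 - 4.0151 = 2.3474 kJ/K (irreversible)

dS_gen = 2.3474 kJ/K, irreversible


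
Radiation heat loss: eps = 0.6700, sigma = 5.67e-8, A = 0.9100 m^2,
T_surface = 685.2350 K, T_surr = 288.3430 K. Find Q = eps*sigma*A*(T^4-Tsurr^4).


T^4 = 2.2047e+11
Tsurr^4 = 6.9125e+09
Q = 0.6700 * 5.67e-8 * 0.9100 * 2.1356e+11 = 7382.8310 W

7382.8310 W


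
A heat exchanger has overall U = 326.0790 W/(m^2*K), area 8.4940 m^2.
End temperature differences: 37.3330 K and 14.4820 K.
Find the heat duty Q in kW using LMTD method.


LMTD = 24.1306 K
Q = 326.0790 * 8.4940 * 24.1306 = 66834.9376 W = 66.8349 kW

66.8349 kW


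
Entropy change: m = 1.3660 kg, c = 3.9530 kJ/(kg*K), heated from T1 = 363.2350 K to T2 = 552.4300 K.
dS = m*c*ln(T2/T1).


T2/T1 = 1.5209
ln(T2/T1) = 0.4193
dS = 1.3660 * 3.9530 * 0.4193 = 2.2640 kJ/K

2.2640 kJ/K


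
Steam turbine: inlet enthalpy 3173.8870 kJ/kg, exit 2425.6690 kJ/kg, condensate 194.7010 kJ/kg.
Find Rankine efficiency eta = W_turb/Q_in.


W = 748.2180 kJ/kg
Q_in = 2979.1860 kJ/kg
eta = 0.2511 = 25.1148%

eta = 25.1148%


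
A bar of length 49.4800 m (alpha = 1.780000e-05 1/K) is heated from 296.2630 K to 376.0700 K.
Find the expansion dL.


dT = 79.8070 K
dL = 1.780000e-05 * 49.4800 * 79.8070 = 0.070290 m
L_final = 49.550290 m

dL = 0.070290 m


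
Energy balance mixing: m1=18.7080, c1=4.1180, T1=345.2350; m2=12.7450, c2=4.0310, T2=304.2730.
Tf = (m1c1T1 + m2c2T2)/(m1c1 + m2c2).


num = 42228.8013
den = 128.4146
Tf = 328.8473 K

328.8473 K


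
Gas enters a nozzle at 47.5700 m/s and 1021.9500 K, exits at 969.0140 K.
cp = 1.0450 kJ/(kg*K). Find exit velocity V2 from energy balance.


dT = 52.9360 K
2*cp*1000*dT = 110636.2400
V1^2 = 2262.9049
V2 = sqrt(112899.1449) = 336.0047 m/s

336.0047 m/s


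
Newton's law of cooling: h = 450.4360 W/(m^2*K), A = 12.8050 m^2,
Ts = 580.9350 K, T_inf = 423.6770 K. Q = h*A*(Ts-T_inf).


dT = 157.2580 K
Q = 450.4360 * 12.8050 * 157.2580 = 907037.8788 W

907037.8788 W


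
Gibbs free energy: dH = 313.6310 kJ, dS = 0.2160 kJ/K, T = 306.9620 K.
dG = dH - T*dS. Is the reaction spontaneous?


T*dS = 306.9620 * 0.2160 = 66.3038 kJ
dG = 313.6310 - 66.3038 = 247.3272 kJ (non-spontaneous)

dG = 247.3272 kJ, non-spontaneous


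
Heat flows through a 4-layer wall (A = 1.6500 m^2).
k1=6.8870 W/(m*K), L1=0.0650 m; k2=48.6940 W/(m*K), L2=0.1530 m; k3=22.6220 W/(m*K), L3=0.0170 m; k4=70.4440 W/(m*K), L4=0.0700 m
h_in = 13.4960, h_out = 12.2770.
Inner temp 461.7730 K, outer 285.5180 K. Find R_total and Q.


R_conv_in = 1/(13.4960*1.6500) = 0.0449
R_1 = 0.0650/(6.8870*1.6500) = 0.0057
R_2 = 0.1530/(48.6940*1.6500) = 0.0019
R_3 = 0.0170/(22.6220*1.6500) = 0.0005
R_4 = 0.0700/(70.4440*1.6500) = 0.0006
R_conv_out = 1/(12.2770*1.6500) = 0.0494
R_total = 0.1030 K/W
Q = 176.2550 / 0.1030 = 1711.9744 W

R_total = 0.1030 K/W, Q = 1711.9744 W


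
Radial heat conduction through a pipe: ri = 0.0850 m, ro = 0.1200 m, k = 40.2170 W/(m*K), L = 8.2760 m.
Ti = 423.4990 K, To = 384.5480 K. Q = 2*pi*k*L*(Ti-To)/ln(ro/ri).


dT = 38.9510 K
ln(ro/ri) = 0.3448
Q = 2*pi*40.2170*8.2760*38.9510 / 0.3448 = 236216.5839 W

236216.5839 W


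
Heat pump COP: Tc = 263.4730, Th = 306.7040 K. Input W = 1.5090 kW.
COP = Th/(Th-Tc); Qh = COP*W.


COP = 306.7040 / 43.2310 = 7.0945
Qh = 7.0945 * 1.5090 = 10.7057 kW

COP = 7.0945, Qh = 10.7057 kW


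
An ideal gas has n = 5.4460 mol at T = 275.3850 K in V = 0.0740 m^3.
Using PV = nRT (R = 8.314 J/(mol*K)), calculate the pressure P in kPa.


P = nRT/V = 5.4460 * 8.314 * 275.3850 / 0.0740
= 12468.8941 / 0.0740 = 168498.5696 Pa = 168.4986 kPa

168.4986 kPa


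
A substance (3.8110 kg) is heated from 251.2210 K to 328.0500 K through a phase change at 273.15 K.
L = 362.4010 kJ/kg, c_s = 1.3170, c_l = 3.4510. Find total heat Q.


Q1 (sensible, solid) = 3.8110 * 1.3170 * 21.9290 = 110.0636 kJ
Q2 (latent) = 3.8110 * 362.4010 = 1381.1102 kJ
Q3 (sensible, liquid) = 3.8110 * 3.4510 * 54.9000 = 722.0317 kJ
Q_total = 2213.2054 kJ

2213.2054 kJ


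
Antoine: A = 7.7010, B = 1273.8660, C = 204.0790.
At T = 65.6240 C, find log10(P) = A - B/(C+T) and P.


C+T = 269.7030
B/(C+T) = 4.7232
log10(P) = 7.7010 - 4.7232 = 2.9778
P = 10^2.9778 = 950.1283 mmHg

950.1283 mmHg


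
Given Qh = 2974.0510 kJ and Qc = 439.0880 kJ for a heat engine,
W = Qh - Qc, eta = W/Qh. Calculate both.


W = 2974.0510 - 439.0880 = 2534.9630 kJ
eta = 2534.9630 / 2974.0510 = 0.8524 = 85.2360%

W = 2534.9630 kJ, eta = 85.2360%


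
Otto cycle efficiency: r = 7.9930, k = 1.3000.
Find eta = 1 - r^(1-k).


r^(k-1) = 1.8656
eta = 1 - 1/1.8656 = 0.4640 = 46.3973%

46.3973%


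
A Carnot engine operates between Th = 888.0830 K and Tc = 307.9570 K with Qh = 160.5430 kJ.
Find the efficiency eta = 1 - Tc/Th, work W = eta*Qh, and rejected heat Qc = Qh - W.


eta = 1 - 307.9570/888.0830 = 0.6532
W = 0.6532 * 160.5430 = 104.8721 kJ
Qc = 160.5430 - 104.8721 = 55.6709 kJ

eta = 65.3234%, W = 104.8721 kJ, Qc = 55.6709 kJ


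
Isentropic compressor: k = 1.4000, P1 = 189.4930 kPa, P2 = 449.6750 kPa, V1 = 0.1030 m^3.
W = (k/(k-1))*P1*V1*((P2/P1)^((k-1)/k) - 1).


(k-1)/k = 0.2857
(P2/P1)^exp = 1.2801
W = 3.5000 * 189.4930 * 0.1030 * (1.2801 - 1) = 19.1315 kJ

19.1315 kJ


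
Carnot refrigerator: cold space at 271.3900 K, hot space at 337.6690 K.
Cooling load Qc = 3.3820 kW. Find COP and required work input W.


COP = 271.3900 / 66.2790 = 4.0947
W = 3.3820 / 4.0947 = 0.8260 kW

COP = 4.0947, W = 0.8260 kW


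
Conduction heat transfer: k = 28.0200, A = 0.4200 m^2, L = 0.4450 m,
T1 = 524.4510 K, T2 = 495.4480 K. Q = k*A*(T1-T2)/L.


dT = 29.0030 K
Q = 28.0200 * 0.4200 * 29.0030 / 0.4450 = 767.0088 W

767.0088 W


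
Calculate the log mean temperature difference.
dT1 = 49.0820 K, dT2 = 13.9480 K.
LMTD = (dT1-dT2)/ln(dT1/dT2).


dT1/dT2 = 3.5189
ln(dT1/dT2) = 1.2582
LMTD = 35.1340 / 1.2582 = 27.9250 K

27.9250 K


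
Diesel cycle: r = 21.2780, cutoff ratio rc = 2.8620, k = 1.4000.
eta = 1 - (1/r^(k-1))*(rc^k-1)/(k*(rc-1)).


r^(k-1) = 3.3976
rc^k = 4.3585
eta = 0.6208 = 62.0802%

62.0802%


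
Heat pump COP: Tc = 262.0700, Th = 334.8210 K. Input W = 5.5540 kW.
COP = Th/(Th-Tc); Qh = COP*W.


COP = 334.8210 / 72.7510 = 4.6023
Qh = 4.6023 * 5.5540 = 25.5611 kW

COP = 4.6023, Qh = 25.5611 kW


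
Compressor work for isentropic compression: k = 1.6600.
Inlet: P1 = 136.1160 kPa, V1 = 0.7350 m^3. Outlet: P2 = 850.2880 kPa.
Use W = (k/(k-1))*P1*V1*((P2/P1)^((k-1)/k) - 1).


(k-1)/k = 0.3976
(P2/P1)^exp = 2.0718
W = 2.5152 * 136.1160 * 0.7350 * (2.0718 - 1) = 269.6932 kJ

269.6932 kJ


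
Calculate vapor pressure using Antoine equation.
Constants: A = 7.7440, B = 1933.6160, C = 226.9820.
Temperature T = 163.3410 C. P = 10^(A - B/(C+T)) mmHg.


C+T = 390.3230
B/(C+T) = 4.9539
log10(P) = 7.7440 - 4.9539 = 2.7901
P = 10^2.7901 = 616.7556 mmHg

616.7556 mmHg


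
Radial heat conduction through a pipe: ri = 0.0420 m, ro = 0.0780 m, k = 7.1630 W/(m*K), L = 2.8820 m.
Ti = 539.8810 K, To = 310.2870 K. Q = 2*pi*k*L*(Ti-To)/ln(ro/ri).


dT = 229.5940 K
ln(ro/ri) = 0.6190
Q = 2*pi*7.1630*2.8820*229.5940 / 0.6190 = 48107.3211 W

48107.3211 W


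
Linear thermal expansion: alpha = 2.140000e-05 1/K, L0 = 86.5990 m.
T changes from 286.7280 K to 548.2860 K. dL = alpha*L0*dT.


dT = 261.5580 K
dL = 2.140000e-05 * 86.5990 * 261.5580 = 0.484724 m
L_final = 87.083724 m

dL = 0.484724 m


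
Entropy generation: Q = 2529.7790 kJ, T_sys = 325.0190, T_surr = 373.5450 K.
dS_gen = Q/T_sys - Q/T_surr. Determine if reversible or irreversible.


dS_sys = 2529.7790/325.0190 = 7.7835 kJ/K
dS_surr = -2529.7790/373.5450 = -6.7724 kJ/K
dS_gen = 7.7835 - 6.7724 = 1.0111 kJ/K (irreversible)

dS_gen = 1.0111 kJ/K, irreversible


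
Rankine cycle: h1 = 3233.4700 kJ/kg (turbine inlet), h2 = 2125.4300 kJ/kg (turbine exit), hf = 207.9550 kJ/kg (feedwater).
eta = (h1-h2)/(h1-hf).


W = 1108.0400 kJ/kg
Q_in = 3025.5150 kJ/kg
eta = 0.3662 = 36.6232%

eta = 36.6232%


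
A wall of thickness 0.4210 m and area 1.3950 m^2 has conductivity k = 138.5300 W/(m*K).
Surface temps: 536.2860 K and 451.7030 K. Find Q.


dT = 84.5830 K
Q = 138.5300 * 1.3950 * 84.5830 / 0.4210 = 38825.6764 W

38825.6764 W


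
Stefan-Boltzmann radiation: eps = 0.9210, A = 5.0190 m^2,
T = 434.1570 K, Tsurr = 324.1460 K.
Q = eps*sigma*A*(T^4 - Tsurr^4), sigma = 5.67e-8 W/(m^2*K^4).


T^4 = 3.5529e+10
Tsurr^4 = 1.1040e+10
Q = 0.9210 * 5.67e-8 * 5.0190 * 2.4490e+10 = 6418.5952 W

6418.5952 W


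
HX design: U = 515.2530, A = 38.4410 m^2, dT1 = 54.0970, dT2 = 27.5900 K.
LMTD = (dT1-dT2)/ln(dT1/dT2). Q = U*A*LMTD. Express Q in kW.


LMTD = 39.3673 K
Q = 515.2530 * 38.4410 * 39.3673 = 779741.8118 W = 779.7418 kW

779.7418 kW


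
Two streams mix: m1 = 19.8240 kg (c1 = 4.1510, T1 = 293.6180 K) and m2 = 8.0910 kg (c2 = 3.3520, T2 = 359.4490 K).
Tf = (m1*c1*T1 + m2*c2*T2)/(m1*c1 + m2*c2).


num = 33910.2839
den = 109.4105
Tf = 309.9364 K

309.9364 K


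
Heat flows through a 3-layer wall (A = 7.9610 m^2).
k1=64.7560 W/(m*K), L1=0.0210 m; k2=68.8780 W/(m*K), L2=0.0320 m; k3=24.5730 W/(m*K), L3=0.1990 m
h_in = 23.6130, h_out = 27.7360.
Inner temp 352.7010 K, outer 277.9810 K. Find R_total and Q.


R_conv_in = 1/(23.6130*7.9610) = 0.0053
R_1 = 0.0210/(64.7560*7.9610) = 4.0735e-05
R_2 = 0.0320/(68.8780*7.9610) = 5.8358e-05
R_3 = 0.1990/(24.5730*7.9610) = 0.0010
R_conv_out = 1/(27.7360*7.9610) = 0.0045
R_total = 0.0110 K/W
Q = 74.7200 / 0.0110 = 6814.5175 W

R_total = 0.0110 K/W, Q = 6814.5175 W


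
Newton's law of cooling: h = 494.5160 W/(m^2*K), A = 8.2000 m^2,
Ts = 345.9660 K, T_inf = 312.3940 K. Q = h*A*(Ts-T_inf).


dT = 33.5720 K
Q = 494.5160 * 8.2000 * 33.5720 = 136135.5074 W

136135.5074 W


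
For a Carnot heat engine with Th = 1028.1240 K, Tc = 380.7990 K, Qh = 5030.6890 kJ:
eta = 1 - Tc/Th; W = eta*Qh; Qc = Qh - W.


eta = 1 - 380.7990/1028.1240 = 0.6296
W = 0.6296 * 5030.6890 = 3167.4105 kJ
Qc = 5030.6890 - 3167.4105 = 1863.2785 kJ

eta = 62.9618%, W = 3167.4105 kJ, Qc = 1863.2785 kJ


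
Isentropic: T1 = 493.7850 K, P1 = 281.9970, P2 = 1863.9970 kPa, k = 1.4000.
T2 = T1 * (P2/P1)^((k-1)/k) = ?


(k-1)/k = 0.2857
(P2/P1)^exp = 1.7153
T2 = 493.7850 * 1.7153 = 846.9952 K

846.9952 K


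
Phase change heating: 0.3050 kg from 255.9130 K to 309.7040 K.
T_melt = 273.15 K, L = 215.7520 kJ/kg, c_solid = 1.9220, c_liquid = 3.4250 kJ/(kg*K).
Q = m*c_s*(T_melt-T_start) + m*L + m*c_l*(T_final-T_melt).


Q1 (sensible, solid) = 0.3050 * 1.9220 * 17.2370 = 10.1045 kJ
Q2 (latent) = 0.3050 * 215.7520 = 65.8044 kJ
Q3 (sensible, liquid) = 0.3050 * 3.4250 * 36.5540 = 38.1852 kJ
Q_total = 114.0941 kJ

114.0941 kJ


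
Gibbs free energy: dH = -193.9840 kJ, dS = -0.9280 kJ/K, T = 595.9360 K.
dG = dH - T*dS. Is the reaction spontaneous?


T*dS = 595.9360 * -0.9280 = -553.0286 kJ
dG = -193.9840 + 553.0286 = 359.0446 kJ (non-spontaneous)

dG = 359.0446 kJ, non-spontaneous


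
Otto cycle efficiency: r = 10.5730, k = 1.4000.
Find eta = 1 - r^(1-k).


r^(k-1) = 2.5685
eta = 1 - 1/2.5685 = 0.6107 = 61.0667%

61.0667%


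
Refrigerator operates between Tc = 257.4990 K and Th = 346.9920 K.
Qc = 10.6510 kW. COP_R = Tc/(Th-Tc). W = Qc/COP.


COP = 257.4990 / 89.4930 = 2.8773
W = 10.6510 / 2.8773 = 3.7017 kW

COP = 2.8773, W = 3.7017 kW


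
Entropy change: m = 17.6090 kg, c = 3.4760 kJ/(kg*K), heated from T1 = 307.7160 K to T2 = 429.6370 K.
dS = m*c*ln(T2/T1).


T2/T1 = 1.3962
ln(T2/T1) = 0.3338
dS = 17.6090 * 3.4760 * 0.3338 = 20.4293 kJ/K

20.4293 kJ/K


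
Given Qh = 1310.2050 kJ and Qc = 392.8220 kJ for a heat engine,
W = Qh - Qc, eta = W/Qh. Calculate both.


W = 1310.2050 - 392.8220 = 917.3830 kJ
eta = 917.3830 / 1310.2050 = 0.7002 = 70.0183%

W = 917.3830 kJ, eta = 70.0183%


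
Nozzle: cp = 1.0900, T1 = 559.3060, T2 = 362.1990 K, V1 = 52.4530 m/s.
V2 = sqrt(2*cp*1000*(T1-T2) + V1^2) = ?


dT = 197.1070 K
2*cp*1000*dT = 429693.2600
V1^2 = 2751.3172
V2 = sqrt(432444.5772) = 657.6052 m/s

657.6052 m/s


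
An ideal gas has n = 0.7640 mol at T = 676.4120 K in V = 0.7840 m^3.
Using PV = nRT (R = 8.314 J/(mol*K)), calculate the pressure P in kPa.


P = nRT/V = 0.7640 * 8.314 * 676.4120 / 0.7840
= 4296.4987 / 0.7840 = 5480.2279 Pa = 5.4802 kPa

5.4802 kPa


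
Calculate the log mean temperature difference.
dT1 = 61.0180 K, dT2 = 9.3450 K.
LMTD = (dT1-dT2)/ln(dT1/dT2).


dT1/dT2 = 6.5295
ln(dT1/dT2) = 1.8763
LMTD = 51.6730 / 1.8763 = 27.5394 K

27.5394 K


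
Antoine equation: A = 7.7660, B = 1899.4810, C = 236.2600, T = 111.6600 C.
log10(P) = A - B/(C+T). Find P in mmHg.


C+T = 347.9200
B/(C+T) = 5.4595
log10(P) = 7.7660 - 5.4595 = 2.3065
P = 10^2.3065 = 202.5192 mmHg

202.5192 mmHg


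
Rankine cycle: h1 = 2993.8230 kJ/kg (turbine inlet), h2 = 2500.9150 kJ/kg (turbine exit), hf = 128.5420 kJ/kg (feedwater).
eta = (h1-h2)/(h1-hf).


W = 492.9080 kJ/kg
Q_in = 2865.2810 kJ/kg
eta = 0.1720 = 17.2028%

eta = 17.2028%


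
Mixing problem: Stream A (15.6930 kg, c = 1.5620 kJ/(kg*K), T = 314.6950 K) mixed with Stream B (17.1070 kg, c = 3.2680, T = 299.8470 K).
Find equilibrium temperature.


num = 24477.0997
den = 80.4181
Tf = 304.3729 K

304.3729 K


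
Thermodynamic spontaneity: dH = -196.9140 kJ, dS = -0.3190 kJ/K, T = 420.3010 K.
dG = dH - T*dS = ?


T*dS = 420.3010 * -0.3190 = -134.0760 kJ
dG = -196.9140 + 134.0760 = -62.8380 kJ (spontaneous)

dG = -62.8380 kJ, spontaneous


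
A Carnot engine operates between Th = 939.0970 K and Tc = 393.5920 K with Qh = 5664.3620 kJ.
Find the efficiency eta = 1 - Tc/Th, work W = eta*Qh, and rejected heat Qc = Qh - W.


eta = 1 - 393.5920/939.0970 = 0.5809
W = 0.5809 * 5664.3620 = 3290.3287 kJ
Qc = 5664.3620 - 3290.3287 = 2374.0333 kJ

eta = 58.0882%, W = 3290.3287 kJ, Qc = 2374.0333 kJ


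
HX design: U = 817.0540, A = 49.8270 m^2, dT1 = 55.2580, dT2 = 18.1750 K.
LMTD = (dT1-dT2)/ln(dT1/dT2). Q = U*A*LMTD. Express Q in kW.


LMTD = 33.3490 K
Q = 817.0540 * 49.8270 * 33.3490 = 1357684.3534 W = 1357.6844 kW

1357.6844 kW


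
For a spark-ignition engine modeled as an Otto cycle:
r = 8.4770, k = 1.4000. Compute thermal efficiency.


r^(k-1) = 2.3512
eta = 1 - 1/2.3512 = 0.5747 = 57.4692%

57.4692%


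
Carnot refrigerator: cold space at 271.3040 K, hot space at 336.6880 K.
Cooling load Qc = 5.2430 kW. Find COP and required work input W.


COP = 271.3040 / 65.3840 = 4.1494
W = 5.2430 / 4.1494 = 1.2636 kW

COP = 4.1494, W = 1.2636 kW


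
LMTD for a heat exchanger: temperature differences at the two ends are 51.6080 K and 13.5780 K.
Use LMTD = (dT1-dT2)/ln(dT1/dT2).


dT1/dT2 = 3.8009
ln(dT1/dT2) = 1.3352
LMTD = 38.0300 / 1.3352 = 28.4821 K

28.4821 K


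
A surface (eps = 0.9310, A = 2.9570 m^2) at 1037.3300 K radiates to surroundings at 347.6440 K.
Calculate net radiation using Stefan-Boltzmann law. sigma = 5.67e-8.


T^4 = 1.1579e+12
Tsurr^4 = 1.4606e+10
Q = 0.9310 * 5.67e-8 * 2.9570 * 1.1433e+12 = 178459.0378 W

178459.0378 W


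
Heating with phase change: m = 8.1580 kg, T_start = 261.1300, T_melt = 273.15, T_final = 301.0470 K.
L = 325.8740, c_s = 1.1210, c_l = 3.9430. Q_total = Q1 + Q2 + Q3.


Q1 (sensible, solid) = 8.1580 * 1.1210 * 12.0200 = 109.9243 kJ
Q2 (latent) = 8.1580 * 325.8740 = 2658.4801 kJ
Q3 (sensible, liquid) = 8.1580 * 3.9430 * 27.8970 = 897.3626 kJ
Q_total = 3665.7670 kJ

3665.7670 kJ
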